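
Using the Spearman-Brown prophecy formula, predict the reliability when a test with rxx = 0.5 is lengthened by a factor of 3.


r_new = (n * rxx) / (1 + (n-1) * rxx)
r_new = (3 * 0.5) / (1 + 2 * 0.5)
r_new = 1.5 / 2.0
r_new = 0.75

0.75


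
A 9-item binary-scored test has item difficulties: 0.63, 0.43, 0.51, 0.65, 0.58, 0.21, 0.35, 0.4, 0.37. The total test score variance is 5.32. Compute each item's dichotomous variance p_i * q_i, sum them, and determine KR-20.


For each item, compute p_i * q_i:
  Item 1: 0.63 * 0.37 = 0.2331
  Item 2: 0.43 * 0.57 = 0.2451
  Item 3: 0.51 * 0.49 = 0.2499
  Item 4: 0.65 * 0.35 = 0.2275
  Item 5: 0.58 * 0.42 = 0.2436
  Item 6: 0.21 * 0.79 = 0.1659
  Item 7: 0.35 * 0.65 = 0.2275
  Item 8: 0.4 * 0.6 = 0.24
  Item 9: 0.37 * 0.63 = 0.2331
Sum(p_i * q_i) = 0.2331 + 0.2451 + 0.2499 + 0.2275 + 0.2436 + 0.1659 + 0.2275 + 0.24 + 0.2331 = 2.0657
KR-20 = (k/(k-1)) * (1 - Sum(p_i*q_i) / Var_total)
= (9/8) * (1 - 2.0657/5.32)
= 1.125 * 0.6117
KR-20 = 0.6882

0.6882


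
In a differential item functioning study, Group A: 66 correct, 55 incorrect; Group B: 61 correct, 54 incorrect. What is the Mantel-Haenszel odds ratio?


Odds_A = 66/55 = 1.2
Odds_B = 61/54 = 1.1296
OR = Odds_A / Odds_B = 1.2 / 1.1296
Exactly, OR = (66 * 54) / (55 * 61) = 3564 / 3355
OR = 1.0623

1.0623


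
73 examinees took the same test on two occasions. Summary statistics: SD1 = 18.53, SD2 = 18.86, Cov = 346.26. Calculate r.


r = cov(X,Y) / (SD_X * SD_Y)
r = 346.26 / (18.53 * 18.86)
r = 346.26 / 349.4758
r = 0.9908

0.9908


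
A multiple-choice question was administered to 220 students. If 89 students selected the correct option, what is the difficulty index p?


Item difficulty p = number correct / total examinees
p = 89 / 220
p = 0.4045

0.4045


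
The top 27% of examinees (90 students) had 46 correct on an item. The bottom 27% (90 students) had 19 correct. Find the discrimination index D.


p_upper = 46/90 = 0.5111
p_lower = 19/90 = 0.2111
D = 0.5111 - 0.2111 = 0.3

0.3


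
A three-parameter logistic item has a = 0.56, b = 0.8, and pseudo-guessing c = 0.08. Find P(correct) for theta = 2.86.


logit = 0.56*(2.86 - 0.8) = 1.1536
P* = 1/(1 + exp(-1.1536)) = 0.7602
P = 0.08 + (1 - 0.08) * 0.7602
P = 0.7794

0.7794


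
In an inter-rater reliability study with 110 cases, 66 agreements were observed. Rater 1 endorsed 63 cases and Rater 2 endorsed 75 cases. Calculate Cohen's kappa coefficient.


P_o = 66/110 = 0.6
P_e = (63*75 + 47*35) / 12100 = 0.526446
kappa = (P_o - P_e) / (1 - P_e)
kappa = (0.6 - 0.526446) / (1 - 0.526446)
kappa = 0.1553

0.1553


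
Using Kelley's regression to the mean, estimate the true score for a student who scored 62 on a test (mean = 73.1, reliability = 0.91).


T_est = rxx * X + (1 - rxx) * mean
T_est = 0.91 * 62 + 0.09 * 73.1
T_est = 56.42 + 6.579
T_est = 62.999

62.999


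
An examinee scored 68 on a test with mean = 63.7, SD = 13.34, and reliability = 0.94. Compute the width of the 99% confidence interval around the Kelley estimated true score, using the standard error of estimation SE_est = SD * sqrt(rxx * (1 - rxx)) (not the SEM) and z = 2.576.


True score estimate = 0.94*68 + 0.06*63.7 = 67.742
SE_est = SD * sqrt(rxx * (1 - rxx)) = 13.34 * sqrt(0.94 * 0.06) = 13.34 * sqrt(0.0564) = 3.168074
CI = T_est +/- z * SE_est, so width = 2 * z * SE_est = 2 * 2.576 * 3.168074
Width = 16.3219

16.3219


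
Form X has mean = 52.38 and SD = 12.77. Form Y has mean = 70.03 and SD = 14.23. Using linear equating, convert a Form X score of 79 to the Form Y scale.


slope = SD_Y / SD_X = 14.23 / 12.77 ~ 1.1143
intercept = mean_Y - slope * mean_X = 70.03 - (14.23 / 12.77) * 52.38 ~ 11.6614
Y = slope * X + intercept. To avoid rounding drift from the rounded slope/intercept, evaluate the equivalent form Y = mean_Y + SD_Y * (X - mean_X) / SD_X at full precision:
Y = 70.03 + 14.23 * (79 - 52.38) / 12.77
Y = 70.03 + 14.23 * 26.62 / 12.77
Y = 70.03 + 378.8026 / 12.77
Y = 70.03 + 29.6635
Y = 99.6935

99.6935


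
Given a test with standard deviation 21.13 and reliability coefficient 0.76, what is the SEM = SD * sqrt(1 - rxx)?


SEM = SD * sqrt(1 - rxx)
SEM = 21.13 * sqrt(1 - 0.76)
SEM = 21.13 * sqrt(0.24) = 21.13 * 0.489898
SEM = 10.3515

10.3515


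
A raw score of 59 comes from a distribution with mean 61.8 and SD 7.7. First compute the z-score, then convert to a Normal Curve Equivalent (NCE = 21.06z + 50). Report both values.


z = (X - mean) / SD = (59 - 61.8) / 7.7
z = -2.8 / 7.7
z = -0.3636
NCE = NCE = 21.06z + 50
Carry z at full precision (z = -2.8 / 7.7) into the conversion:
NCE = 21.06 * (-2.8 / 7.7) + 50 = -58.968 / 7.7 + 50
NCE = -7.6582 + 50
NCE = 42.3418

42.3418


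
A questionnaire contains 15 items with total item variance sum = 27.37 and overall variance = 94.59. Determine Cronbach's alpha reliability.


alpha = (k/(k-1)) * (1 - sum(si^2)/s_total^2)
= (15/14) * (1 - 27.37/94.59)
alpha = 0.7614

0.7614


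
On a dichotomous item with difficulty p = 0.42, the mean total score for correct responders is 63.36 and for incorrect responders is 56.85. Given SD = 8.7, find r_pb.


q = 1 - p = 0.58
rpb = ((M1 - M0) / SD) * sqrt(p * q)
rpb = ((63.36 - 56.85) / 8.7) * sqrt(0.42 * 0.58)
rpb = 0.3693

0.3693


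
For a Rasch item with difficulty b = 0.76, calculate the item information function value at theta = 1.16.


P = 1/(1+exp(-(1.16-0.76))) = 0.5987
I = P*(1-P) = 0.5987 * 0.4013
I = 0.2403

0.2403


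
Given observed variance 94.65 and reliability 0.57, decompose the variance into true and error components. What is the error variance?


var_true = rxx * var_obs = 0.57 * 94.65 = 53.9505
var_error = var_obs - var_true
var_error = 94.65 - 53.9505
var_error = 40.6995

40.6995


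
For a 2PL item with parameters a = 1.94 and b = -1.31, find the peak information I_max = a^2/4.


For 2PL, max info at theta = b = -1.31
I_max = a^2 / 4 = 1.94^2 / 4
= 3.7636 / 4
I_max = 0.9409

0.9409


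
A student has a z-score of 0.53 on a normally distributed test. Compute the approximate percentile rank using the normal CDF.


CDF(z) = 0.5 * (1 + erf(z/sqrt(2)))
erf(0.3748) = 0.4039
CDF = 0.7019
Percentile rank = 0.7019 * 100 = 70.19

70.19


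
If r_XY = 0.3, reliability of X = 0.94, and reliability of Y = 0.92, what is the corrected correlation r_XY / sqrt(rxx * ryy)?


r_corrected = rxy / sqrt(rxx * ryy)
= 0.3 / sqrt(0.94 * 0.92)
= 0.3 / sqrt(0.8648)
= 0.3 / 0.929946
r_corrected = 0.3226

0.3226


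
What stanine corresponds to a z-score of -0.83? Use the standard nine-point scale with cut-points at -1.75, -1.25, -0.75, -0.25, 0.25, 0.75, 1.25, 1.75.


Stanine boundaries: [-1.75, -1.25, -0.75, -0.25, 0.25, 0.75, 1.25, 1.75]
z = -0.83
Check each boundary:
  z >= -1.75 -> could be stanine 2
  z >= -1.25 -> could be stanine 3
  z < -0.75
  z < -0.25
  z < 0.25
  z < 0.75
  z < 1.25
  z < 1.75
Highest qualifying boundary gives stanine = 3

3


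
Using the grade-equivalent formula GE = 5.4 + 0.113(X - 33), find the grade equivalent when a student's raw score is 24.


raw - median = 24 - 33 = -9
slope * diff = 0.113 * -9 = -1.017
GE = 5.4 + -1.017
GE = 4.383

4.383


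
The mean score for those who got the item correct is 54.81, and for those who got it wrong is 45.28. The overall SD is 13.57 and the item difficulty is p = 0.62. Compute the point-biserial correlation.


q = 1 - p = 0.38
rpb = ((M1 - M0) / SD) * sqrt(p * q)
rpb = ((54.81 - 45.28) / 13.57) * sqrt(0.62 * 0.38)
rpb = 0.3409

0.3409


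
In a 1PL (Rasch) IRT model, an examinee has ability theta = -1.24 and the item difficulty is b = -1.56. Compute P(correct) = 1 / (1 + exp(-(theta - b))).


theta - b = -1.24 - -1.56 = 0.32
exp(-(theta - b)) = exp(-0.32) = 0.7261
P = 1 / (1 + 0.7261)
P = 0.5793

0.5793


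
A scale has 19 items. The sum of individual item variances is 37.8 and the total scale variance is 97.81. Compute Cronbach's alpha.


alpha = (k/(k-1)) * (1 - sum(si^2)/s_total^2)
= (19/18) * (1 - 37.8/97.81)
alpha = 0.6476

0.6476


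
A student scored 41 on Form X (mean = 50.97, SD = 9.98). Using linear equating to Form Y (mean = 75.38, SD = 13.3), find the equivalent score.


slope = SD_Y / SD_X = 13.3 / 9.98 ~ 1.3327
intercept = mean_Y - slope * mean_X = 75.38 - (13.3 / 9.98) * 50.97 ~ 7.454
Y = slope * X + intercept. To avoid rounding drift from the rounded slope/intercept, evaluate the equivalent form Y = mean_Y + SD_Y * (X - mean_X) / SD_X at full precision:
Y = 75.38 + 13.3 * (41 - 50.97) / 9.98
Y = 75.38 - 13.3 * 9.97 / 9.98
Y = 75.38 - 132.601 / 9.98
Y = 75.38 - 13.2867
Y = 62.0933

62.0933


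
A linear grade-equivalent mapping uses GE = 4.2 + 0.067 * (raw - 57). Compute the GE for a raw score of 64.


raw - median = 64 - 57 = 7
slope * diff = 0.067 * 7 = 0.469
GE = 4.2 + 0.469
GE = 4.669

4.669


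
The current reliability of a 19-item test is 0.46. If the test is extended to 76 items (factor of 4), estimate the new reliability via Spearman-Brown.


r_new = (n * rxx) / (1 + (n-1) * rxx)
r_new = (4 * 0.46) / (1 + 3 * 0.46)
r_new = 1.84 / 2.38
r_new = 0.7731

0.7731


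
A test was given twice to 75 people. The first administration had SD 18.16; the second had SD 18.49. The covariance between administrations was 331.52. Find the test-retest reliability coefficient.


r = cov(X,Y) / (SD_X * SD_Y)
r = 331.52 / (18.16 * 18.49)
r = 331.52 / 335.7784
r = 0.9873

0.9873


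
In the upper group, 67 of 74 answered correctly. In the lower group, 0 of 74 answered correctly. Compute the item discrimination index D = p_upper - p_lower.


p_upper = 67/74 = 0.9054
p_lower = 0/74 = 0.0
D = 0.9054 - 0.0 = 0.9054

0.9054


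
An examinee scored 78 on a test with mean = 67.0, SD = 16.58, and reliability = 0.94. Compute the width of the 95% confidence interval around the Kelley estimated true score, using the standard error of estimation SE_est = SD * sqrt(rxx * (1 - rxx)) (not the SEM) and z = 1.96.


True score estimate = 0.94*78 + 0.06*67.0 = 77.34
SE_est = SD * sqrt(rxx * (1 - rxx)) = 16.58 * sqrt(0.94 * 0.06) = 16.58 * sqrt(0.0564) = 3.937532
CI = T_est +/- z * SE_est, so width = 2 * z * SE_est = 2 * 1.96 * 3.937532
Width = 15.4351

15.4351


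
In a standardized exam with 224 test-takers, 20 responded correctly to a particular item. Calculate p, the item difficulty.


Item difficulty p = number correct / total examinees
p = 20 / 224
p = 0.0893

0.0893


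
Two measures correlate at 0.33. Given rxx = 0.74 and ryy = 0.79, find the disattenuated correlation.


r_corrected = rxy / sqrt(rxx * ryy)
= 0.33 / sqrt(0.74 * 0.79)
= 0.33 / sqrt(0.5846)
= 0.33 / 0.764591
r_corrected = 0.4316

0.4316


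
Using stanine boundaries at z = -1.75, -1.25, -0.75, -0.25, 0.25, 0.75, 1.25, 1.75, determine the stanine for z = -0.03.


Stanine boundaries: [-1.75, -1.25, -0.75, -0.25, 0.25, 0.75, 1.25, 1.75]
z = -0.03
Check each boundary:
  z >= -1.75 -> could be stanine 2
  z >= -1.25 -> could be stanine 3
  z >= -0.75 -> could be stanine 4
  z >= -0.25 -> could be stanine 5
  z < 0.25
  z < 0.75
  z < 1.25
  z < 1.75
Highest qualifying boundary gives stanine = 5

5


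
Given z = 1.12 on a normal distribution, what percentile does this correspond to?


CDF(z) = 0.5 * (1 + erf(z/sqrt(2)))
erf(0.792) = 0.7373
CDF = 0.8686
Percentile rank = 0.8686 * 100 = 86.86

86.86


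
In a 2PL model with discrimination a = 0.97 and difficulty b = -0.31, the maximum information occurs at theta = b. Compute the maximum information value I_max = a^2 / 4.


For 2PL, max info at theta = b = -0.31
I_max = a^2 / 4 = 0.97^2 / 4
= 0.9409 / 4
I_max = 0.2352

0.2352


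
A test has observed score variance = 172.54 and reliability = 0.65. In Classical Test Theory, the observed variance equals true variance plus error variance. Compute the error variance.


var_true = rxx * var_obs = 0.65 * 172.54 = 112.151
var_error = var_obs - var_true
var_error = 172.54 - 112.151
var_error = 60.389

60.389


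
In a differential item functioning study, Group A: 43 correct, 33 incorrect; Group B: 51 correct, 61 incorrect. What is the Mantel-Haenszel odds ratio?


Odds_A = 43/33 = 1.303
Odds_B = 51/61 = 0.8361
OR = Odds_A / Odds_B = 1.303 / 0.8361
Exactly, OR = (43 * 61) / (33 * 51) = 2623 / 1683
OR = 1.5585

1.5585


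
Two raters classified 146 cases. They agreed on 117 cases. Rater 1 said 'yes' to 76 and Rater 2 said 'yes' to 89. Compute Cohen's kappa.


P_o = 117/146 = 0.80137
P_e = (76*89 + 70*57) / 21316 = 0.504504
kappa = (P_o - P_e) / (1 - P_e)
kappa = (0.80137 - 0.504504) / (1 - 0.504504)
kappa = 0.5991

0.5991


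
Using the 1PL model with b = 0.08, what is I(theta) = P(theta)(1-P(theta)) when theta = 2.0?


P = 1/(1+exp(-(2.0-0.08))) = 0.8721
I = P*(1-P) = 0.8721 * 0.1279
I = 0.1115

0.1115


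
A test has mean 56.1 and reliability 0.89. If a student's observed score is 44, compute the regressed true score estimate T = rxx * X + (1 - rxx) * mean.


T_est = rxx * X + (1 - rxx) * mean
T_est = 0.89 * 44 + 0.11 * 56.1
T_est = 39.16 + 6.171
T_est = 45.331

45.331


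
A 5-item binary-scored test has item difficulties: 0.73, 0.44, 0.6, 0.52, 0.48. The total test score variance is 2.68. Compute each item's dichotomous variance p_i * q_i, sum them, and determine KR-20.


For each item, compute p_i * q_i:
  Item 1: 0.73 * 0.27 = 0.1971
  Item 2: 0.44 * 0.56 = 0.2464
  Item 3: 0.6 * 0.4 = 0.24
  Item 4: 0.52 * 0.48 = 0.2496
  Item 5: 0.48 * 0.52 = 0.2496
Sum(p_i * q_i) = 0.1971 + 0.2464 + 0.24 + 0.2496 + 0.2496 = 1.1827
KR-20 = (k/(k-1)) * (1 - Sum(p_i*q_i) / Var_total)
= (5/4) * (1 - 1.1827/2.68)
= 1.25 * 0.5587
KR-20 = 0.6984

0.6984


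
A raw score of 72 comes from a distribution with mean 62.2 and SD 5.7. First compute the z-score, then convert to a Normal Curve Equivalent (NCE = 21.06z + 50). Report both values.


z = (X - mean) / SD = (72 - 62.2) / 5.7
z = 9.8 / 5.7
z = 1.7193
NCE = NCE = 21.06z + 50
Carry z at full precision (z = 9.8 / 5.7) into the conversion:
NCE = 21.06 * (9.8 / 5.7) + 50 = 206.388 / 5.7 + 50
NCE = 36.2084 + 50
NCE = 86.2084

86.2084


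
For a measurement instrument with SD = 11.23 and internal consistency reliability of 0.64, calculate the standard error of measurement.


SEM = SD * sqrt(1 - rxx)
SEM = 11.23 * sqrt(1 - 0.64)
SEM = 11.23 * sqrt(0.36) = 11.23 * 0.6
SEM = 6.738

6.738


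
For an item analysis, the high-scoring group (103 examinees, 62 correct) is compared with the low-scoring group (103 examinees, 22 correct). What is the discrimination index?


p_upper = 62/103 = 0.6019
p_lower = 22/103 = 0.2136
D = 0.6019 - 0.2136 = 0.3883

0.3883


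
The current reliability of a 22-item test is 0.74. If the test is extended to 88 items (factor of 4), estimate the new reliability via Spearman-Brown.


r_new = (n * rxx) / (1 + (n-1) * rxx)
r_new = (4 * 0.74) / (1 + 3 * 0.74)
r_new = 2.96 / 3.22
r_new = 0.9193

0.9193


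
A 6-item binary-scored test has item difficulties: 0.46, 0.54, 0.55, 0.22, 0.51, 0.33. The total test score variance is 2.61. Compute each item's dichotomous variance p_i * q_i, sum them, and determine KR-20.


For each item, compute p_i * q_i:
  Item 1: 0.46 * 0.54 = 0.2484
  Item 2: 0.54 * 0.46 = 0.2484
  Item 3: 0.55 * 0.45 = 0.2475
  Item 4: 0.22 * 0.78 = 0.1716
  Item 5: 0.51 * 0.49 = 0.2499
  Item 6: 0.33 * 0.67 = 0.2211
Sum(p_i * q_i) = 0.2484 + 0.2484 + 0.2475 + 0.1716 + 0.2499 + 0.2211 = 1.3869
KR-20 = (k/(k-1)) * (1 - Sum(p_i*q_i) / Var_total)
= (6/5) * (1 - 1.3869/2.61)
= 1.2 * 0.4686
KR-20 = 0.5623

0.5623


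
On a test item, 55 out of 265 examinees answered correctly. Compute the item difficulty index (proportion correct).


Item difficulty p = number correct / total examinees
p = 55 / 265
p = 0.2075

0.2075


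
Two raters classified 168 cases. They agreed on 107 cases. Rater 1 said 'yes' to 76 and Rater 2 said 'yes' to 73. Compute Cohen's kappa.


P_o = 107/168 = 0.636905
P_e = (76*73 + 92*95) / 28224 = 0.506236
kappa = (P_o - P_e) / (1 - P_e)
kappa = (0.636905 - 0.506236) / (1 - 0.506236)
kappa = 0.2646

0.2646


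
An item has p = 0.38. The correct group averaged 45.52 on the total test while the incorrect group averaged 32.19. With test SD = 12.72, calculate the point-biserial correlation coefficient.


q = 1 - p = 0.62
rpb = ((M1 - M0) / SD) * sqrt(p * q)
rpb = ((45.52 - 32.19) / 12.72) * sqrt(0.38 * 0.62)
rpb = 0.5087

0.5087


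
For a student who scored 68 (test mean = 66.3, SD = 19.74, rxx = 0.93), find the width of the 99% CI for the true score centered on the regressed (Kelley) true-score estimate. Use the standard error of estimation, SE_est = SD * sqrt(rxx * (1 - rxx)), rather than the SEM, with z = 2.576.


True score estimate = 0.93*68 + 0.07*66.3 = 67.881
SE_est = SD * sqrt(rxx * (1 - rxx)) = 19.74 * sqrt(0.93 * 0.07) = 19.74 * sqrt(0.0651) = 5.036602
CI = T_est +/- z * SE_est, so width = 2 * z * SE_est = 2 * 2.576 * 5.036602
Width = 25.9486

25.9486


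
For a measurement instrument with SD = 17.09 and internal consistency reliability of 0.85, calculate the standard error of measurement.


SEM = SD * sqrt(1 - rxx)
SEM = 17.09 * sqrt(1 - 0.85)
SEM = 17.09 * sqrt(0.15) = 17.09 * 0.387298
SEM = 6.6189

6.6189


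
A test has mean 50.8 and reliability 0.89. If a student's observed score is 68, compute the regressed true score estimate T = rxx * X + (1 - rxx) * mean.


T_est = rxx * X + (1 - rxx) * mean
T_est = 0.89 * 68 + 0.11 * 50.8
T_est = 60.52 + 5.588
T_est = 66.108

66.108


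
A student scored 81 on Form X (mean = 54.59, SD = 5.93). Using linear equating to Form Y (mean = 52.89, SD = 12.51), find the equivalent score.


slope = SD_Y / SD_X = 12.51 / 5.93 ~ 2.1096
intercept = mean_Y - slope * mean_X = 52.89 - (12.51 / 5.93) * 54.59 ~ -62.2737
Y = slope * X + intercept. To avoid rounding drift from the rounded slope/intercept, evaluate the equivalent form Y = mean_Y + SD_Y * (X - mean_X) / SD_X at full precision:
Y = 52.89 + 12.51 * (81 - 54.59) / 5.93
Y = 52.89 + 12.51 * 26.41 / 5.93
Y = 52.89 + 330.3891 / 5.93
Y = 52.89 + 55.7149
Y = 108.6049

108.6049


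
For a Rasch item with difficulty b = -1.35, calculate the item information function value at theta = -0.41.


P = 1/(1+exp(-(-0.41--1.35))) = 0.7191
I = P*(1-P) = 0.7191 * 0.2809
I = 0.202

0.202


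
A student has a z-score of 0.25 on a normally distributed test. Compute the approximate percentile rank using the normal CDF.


CDF(z) = 0.5 * (1 + erf(z/sqrt(2)))
erf(0.1768) = 0.1974
CDF = 0.5987
Percentile rank = 0.5987 * 100 = 59.87

59.87


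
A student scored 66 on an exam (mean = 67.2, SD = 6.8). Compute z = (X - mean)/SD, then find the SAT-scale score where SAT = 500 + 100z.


z = (X - mean) / SD = (66 - 67.2) / 6.8
z = -1.2 / 6.8
z = -0.1765
SAT-scale = SAT = 500 + 100z
Carry z at full precision (z = -1.2 / 6.8) into the conversion:
SAT-scale = 500 + 100 * (-1.2 / 6.8) = 500 + -120 / 6.8
SAT-scale = 500 + -17.6471
SAT-scale = 482.3529

482.3529


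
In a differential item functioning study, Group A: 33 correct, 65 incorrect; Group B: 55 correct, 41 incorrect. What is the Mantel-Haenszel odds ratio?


Odds_A = 33/65 = 0.5077
Odds_B = 55/41 = 1.3415
OR = Odds_A / Odds_B = 0.5077 / 1.3415
Exactly, OR = (33 * 41) / (65 * 55) = 1353 / 3575
OR = 0.3785

0.3785


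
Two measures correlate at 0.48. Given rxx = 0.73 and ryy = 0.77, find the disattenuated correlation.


r_corrected = rxy / sqrt(rxx * ryy)
= 0.48 / sqrt(0.73 * 0.77)
= 0.48 / sqrt(0.5621)
= 0.48 / 0.749733
r_corrected = 0.6402

0.6402


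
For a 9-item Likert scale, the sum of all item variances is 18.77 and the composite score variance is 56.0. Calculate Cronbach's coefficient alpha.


alpha = (k/(k-1)) * (1 - sum(si^2)/s_total^2)
= (9/8) * (1 - 18.77/56.0)
alpha = 0.7479

0.7479


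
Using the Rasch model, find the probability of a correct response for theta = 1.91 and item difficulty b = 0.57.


theta - b = 1.91 - 0.57 = 1.34
exp(-(theta - b)) = exp(-1.34) = 0.2618
P = 1 / (1 + 0.2618)
P = 0.7925

0.7925


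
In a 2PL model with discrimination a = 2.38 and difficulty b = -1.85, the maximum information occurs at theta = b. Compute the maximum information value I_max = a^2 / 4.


For 2PL, max info at theta = b = -1.85
I_max = a^2 / 4 = 2.38^2 / 4
= 5.6644 / 4
I_max = 1.4161

1.4161


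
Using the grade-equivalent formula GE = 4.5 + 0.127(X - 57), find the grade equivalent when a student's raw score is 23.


raw - median = 23 - 57 = -34
slope * diff = 0.127 * -34 = -4.318
GE = 4.5 + -4.318
GE = 0.182

0.182


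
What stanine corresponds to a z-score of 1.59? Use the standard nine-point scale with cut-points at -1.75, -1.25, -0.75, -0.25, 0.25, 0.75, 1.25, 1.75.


Stanine boundaries: [-1.75, -1.25, -0.75, -0.25, 0.25, 0.75, 1.25, 1.75]
z = 1.59
Check each boundary:
  z >= -1.75 -> could be stanine 2
  z >= -1.25 -> could be stanine 3
  z >= -0.75 -> could be stanine 4
  z >= -0.25 -> could be stanine 5
  z >= 0.25 -> could be stanine 6
  z >= 0.75 -> could be stanine 7
  z >= 1.25 -> could be stanine 8
  z < 1.75
Highest qualifying boundary gives stanine = 8

8


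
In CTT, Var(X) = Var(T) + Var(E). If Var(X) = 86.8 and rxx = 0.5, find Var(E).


var_true = rxx * var_obs = 0.5 * 86.8 = 43.4
var_error = var_obs - var_true
var_error = 86.8 - 43.4
var_error = 43.4

43.4


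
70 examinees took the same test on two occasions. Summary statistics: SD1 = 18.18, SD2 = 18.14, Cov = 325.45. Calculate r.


r = cov(X,Y) / (SD_X * SD_Y)
r = 325.45 / (18.18 * 18.14)
r = 325.45 / 329.7852
r = 0.9869

0.9869


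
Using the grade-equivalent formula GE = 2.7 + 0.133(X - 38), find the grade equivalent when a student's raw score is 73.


raw - median = 73 - 38 = 35
slope * diff = 0.133 * 35 = 4.655
GE = 2.7 + 4.655
GE = 7.355

7.355


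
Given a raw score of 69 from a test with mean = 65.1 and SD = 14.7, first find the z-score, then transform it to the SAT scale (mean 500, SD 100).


z = (X - mean) / SD = (69 - 65.1) / 14.7
z = 3.9 / 14.7
z = 0.2653
SAT-scale = SAT = 500 + 100z
Carry z at full precision (z = 3.9 / 14.7) into the conversion:
SAT-scale = 500 + 100 * (3.9 / 14.7) = 500 + 390 / 14.7
SAT-scale = 500 + 26.5306
SAT-scale = 526.5306

526.5306


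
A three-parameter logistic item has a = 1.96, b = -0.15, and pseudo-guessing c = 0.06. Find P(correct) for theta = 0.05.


logit = 1.96*(0.05 - -0.15) = 0.392
P* = 1/(1 + exp(-0.392)) = 0.5968
P = 0.06 + (1 - 0.06) * 0.5968
P = 0.621

0.621


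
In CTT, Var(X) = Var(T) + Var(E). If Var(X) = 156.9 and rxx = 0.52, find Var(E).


var_true = rxx * var_obs = 0.52 * 156.9 = 81.588
var_error = var_obs - var_true
var_error = 156.9 - 81.588
var_error = 75.312

75.312


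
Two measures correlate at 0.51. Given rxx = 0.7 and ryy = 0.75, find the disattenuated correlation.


r_corrected = rxy / sqrt(rxx * ryy)
= 0.51 / sqrt(0.7 * 0.75)
= 0.51 / sqrt(0.525)
= 0.51 / 0.724569
r_corrected = 0.7039

0.7039


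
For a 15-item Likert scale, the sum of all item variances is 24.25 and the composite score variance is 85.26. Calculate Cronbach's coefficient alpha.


alpha = (k/(k-1)) * (1 - sum(si^2)/s_total^2)
= (15/14) * (1 - 24.25/85.26)
alpha = 0.7667

0.7667


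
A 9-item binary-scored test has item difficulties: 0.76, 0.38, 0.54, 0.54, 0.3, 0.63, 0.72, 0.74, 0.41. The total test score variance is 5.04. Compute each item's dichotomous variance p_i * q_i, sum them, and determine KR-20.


For each item, compute p_i * q_i:
  Item 1: 0.76 * 0.24 = 0.1824
  Item 2: 0.38 * 0.62 = 0.2356
  Item 3: 0.54 * 0.46 = 0.2484
  Item 4: 0.54 * 0.46 = 0.2484
  Item 5: 0.3 * 0.7 = 0.21
  Item 6: 0.63 * 0.37 = 0.2331
  Item 7: 0.72 * 0.28 = 0.2016
  Item 8: 0.74 * 0.26 = 0.1924
  Item 9: 0.41 * 0.59 = 0.2419
Sum(p_i * q_i) = 0.1824 + 0.2356 + 0.2484 + 0.2484 + 0.21 + 0.2331 + 0.2016 + 0.1924 + 0.2419 = 1.9938
KR-20 = (k/(k-1)) * (1 - Sum(p_i*q_i) / Var_total)
= (9/8) * (1 - 1.9938/5.04)
= 1.125 * 0.6044
KR-20 = 0.68

0.68


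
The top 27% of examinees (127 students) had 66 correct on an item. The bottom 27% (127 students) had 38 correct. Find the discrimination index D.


p_upper = 66/127 = 0.5197
p_lower = 38/127 = 0.2992
D = 0.5197 - 0.2992 = 0.2205

0.2205


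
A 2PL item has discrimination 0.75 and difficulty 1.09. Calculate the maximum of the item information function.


For 2PL, max info at theta = b = 1.09
I_max = a^2 / 4 = 0.75^2 / 4
= 0.5625 / 4
I_max = 0.1406

0.1406


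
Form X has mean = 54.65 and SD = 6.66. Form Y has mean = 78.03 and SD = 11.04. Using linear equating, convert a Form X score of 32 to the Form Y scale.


slope = SD_Y / SD_X = 11.04 / 6.66 ~ 1.6577
intercept = mean_Y - slope * mean_X = 78.03 - (11.04 / 6.66) * 54.65 ~ -12.561
Y = slope * X + intercept. To avoid rounding drift from the rounded slope/intercept, evaluate the equivalent form Y = mean_Y + SD_Y * (X - mean_X) / SD_X at full precision:
Y = 78.03 + 11.04 * (32 - 54.65) / 6.66
Y = 78.03 - 11.04 * 22.65 / 6.66
Y = 78.03 - 250.056 / 6.66
Y = 78.03 - 37.5459
Y = 40.4841

40.4841


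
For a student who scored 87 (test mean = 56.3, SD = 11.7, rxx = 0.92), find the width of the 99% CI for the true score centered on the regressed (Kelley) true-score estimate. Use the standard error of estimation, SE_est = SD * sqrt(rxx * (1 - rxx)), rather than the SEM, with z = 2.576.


True score estimate = 0.92*87 + 0.08*56.3 = 84.544
SE_est = SD * sqrt(rxx * (1 - rxx)) = 11.7 * sqrt(0.92 * 0.08) = 11.7 * sqrt(0.0736) = 3.17413
CI = T_est +/- z * SE_est, so width = 2 * z * SE_est = 2 * 2.576 * 3.17413
Width = 16.3531

16.3531


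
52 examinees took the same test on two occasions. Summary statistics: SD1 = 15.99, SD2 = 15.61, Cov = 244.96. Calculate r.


r = cov(X,Y) / (SD_X * SD_Y)
r = 244.96 / (15.99 * 15.61)
r = 244.96 / 249.6039
r = 0.9814

0.9814


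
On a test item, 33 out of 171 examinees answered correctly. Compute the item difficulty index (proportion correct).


Item difficulty p = number correct / total examinees
p = 33 / 171
p = 0.193

0.193


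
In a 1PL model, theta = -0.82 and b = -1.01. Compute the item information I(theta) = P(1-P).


P = 1/(1+exp(-(-0.82--1.01))) = 0.5474
I = P*(1-P) = 0.5474 * 0.4526
I = 0.2478

0.2478


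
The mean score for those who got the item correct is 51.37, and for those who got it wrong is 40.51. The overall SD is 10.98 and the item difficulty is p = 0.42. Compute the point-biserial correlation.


q = 1 - p = 0.58
rpb = ((M1 - M0) / SD) * sqrt(p * q)
rpb = ((51.37 - 40.51) / 10.98) * sqrt(0.42 * 0.58)
rpb = 0.4882

0.4882


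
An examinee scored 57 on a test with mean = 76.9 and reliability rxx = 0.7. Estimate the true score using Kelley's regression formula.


T_est = rxx * X + (1 - rxx) * mean
T_est = 0.7 * 57 + 0.3 * 76.9
T_est = 39.9 + 23.07
T_est = 62.97

62.97


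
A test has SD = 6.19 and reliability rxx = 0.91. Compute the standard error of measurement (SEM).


SEM = SD * sqrt(1 - rxx)
SEM = 6.19 * sqrt(1 - 0.91)
SEM = 6.19 * sqrt(0.09) = 6.19 * 0.3
SEM = 1.857

1.857


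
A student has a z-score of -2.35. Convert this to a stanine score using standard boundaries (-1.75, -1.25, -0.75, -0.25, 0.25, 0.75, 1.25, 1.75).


Stanine boundaries: [-1.75, -1.25, -0.75, -0.25, 0.25, 0.75, 1.25, 1.75]
z = -2.35
Check each boundary:
  z < -1.75
  z < -1.25
  z < -0.75
  z < -0.25
  z < 0.25
  z < 0.75
  z < 1.25
  z < 1.75
Highest qualifying boundary gives stanine = 1

1


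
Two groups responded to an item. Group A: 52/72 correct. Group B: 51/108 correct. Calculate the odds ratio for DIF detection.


Odds_A = 52/20 = 2.6
Odds_B = 51/57 = 0.8947
OR = Odds_A / Odds_B = 2.6 / 0.8947
Exactly, OR = (52 * 57) / (20 * 51) = 2964 / 1020
OR = 2.9059

2.9059


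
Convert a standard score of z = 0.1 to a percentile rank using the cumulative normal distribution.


CDF(z) = 0.5 * (1 + erf(z/sqrt(2)))
erf(0.0707) = 0.0797
CDF = 0.5398
Percentile rank = 0.5398 * 100 = 53.98

53.98


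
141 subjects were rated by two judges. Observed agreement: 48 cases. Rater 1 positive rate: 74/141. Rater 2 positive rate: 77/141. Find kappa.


P_o = 48/141 = 0.340426
P_e = (74*77 + 67*64) / 19881 = 0.502289
kappa = (P_o - P_e) / (1 - P_e)
kappa = (0.340426 - 0.502289) / (1 - 0.502289)
kappa = -0.3252

-0.3252


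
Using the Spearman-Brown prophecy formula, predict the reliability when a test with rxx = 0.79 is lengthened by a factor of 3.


r_new = (n * rxx) / (1 + (n-1) * rxx)
r_new = (3 * 0.79) / (1 + 2 * 0.79)
r_new = 2.37 / 2.58
r_new = 0.9186

0.9186


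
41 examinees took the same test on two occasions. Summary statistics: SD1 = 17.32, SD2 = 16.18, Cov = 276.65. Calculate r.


r = cov(X,Y) / (SD_X * SD_Y)
r = 276.65 / (17.32 * 16.18)
r = 276.65 / 280.2376
r = 0.9872

0.9872


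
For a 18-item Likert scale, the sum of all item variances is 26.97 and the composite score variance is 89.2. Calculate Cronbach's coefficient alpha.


alpha = (k/(k-1)) * (1 - sum(si^2)/s_total^2)
= (18/17) * (1 - 26.97/89.2)
alpha = 0.7387

0.7387


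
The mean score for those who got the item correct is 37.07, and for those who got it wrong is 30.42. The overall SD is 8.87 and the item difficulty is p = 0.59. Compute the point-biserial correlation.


q = 1 - p = 0.41
rpb = ((M1 - M0) / SD) * sqrt(p * q)
rpb = ((37.07 - 30.42) / 8.87) * sqrt(0.59 * 0.41)
rpb = 0.3687

0.3687


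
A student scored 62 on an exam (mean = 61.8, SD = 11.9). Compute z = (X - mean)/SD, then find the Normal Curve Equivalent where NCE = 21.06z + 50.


z = (X - mean) / SD = (62 - 61.8) / 11.9
z = 0.2 / 11.9
z = 0.0168
NCE = NCE = 21.06z + 50
Carry z at full precision (z = 0.2 / 11.9) into the conversion:
NCE = 21.06 * (0.2 / 11.9) + 50 = 4.212 / 11.9 + 50
NCE = 0.3539 + 50
NCE = 50.3539

50.3539


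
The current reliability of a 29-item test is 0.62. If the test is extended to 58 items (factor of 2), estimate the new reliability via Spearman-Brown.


r_new = (n * rxx) / (1 + (n-1) * rxx)
r_new = (2 * 0.62) / (1 + 1 * 0.62)
r_new = 1.24 / 1.62
r_new = 0.7654

0.7654


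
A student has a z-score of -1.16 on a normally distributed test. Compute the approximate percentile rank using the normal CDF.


CDF(z) = 0.5 * (1 + erf(z/sqrt(2)))
erf(-0.8202) = -0.754
CDF = 0.123
Percentile rank = 0.123 * 100 = 12.3

12.3


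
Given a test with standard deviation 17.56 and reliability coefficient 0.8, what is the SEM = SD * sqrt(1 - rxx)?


SEM = SD * sqrt(1 - rxx)
SEM = 17.56 * sqrt(1 - 0.8)
SEM = 17.56 * sqrt(0.2) = 17.56 * 0.447214
SEM = 7.8531

7.8531


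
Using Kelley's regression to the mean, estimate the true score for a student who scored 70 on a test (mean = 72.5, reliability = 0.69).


T_est = rxx * X + (1 - rxx) * mean
T_est = 0.69 * 70 + 0.31 * 72.5
T_est = 48.3 + 22.475
T_est = 70.775

70.775


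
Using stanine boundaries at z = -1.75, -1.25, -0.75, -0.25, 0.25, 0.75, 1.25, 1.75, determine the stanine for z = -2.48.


Stanine boundaries: [-1.75, -1.25, -0.75, -0.25, 0.25, 0.75, 1.25, 1.75]
z = -2.48
Check each boundary:
  z < -1.75
  z < -1.25
  z < -0.75
  z < -0.25
  z < 0.25
  z < 0.75
  z < 1.25
  z < 1.75
Highest qualifying boundary gives stanine = 1

1


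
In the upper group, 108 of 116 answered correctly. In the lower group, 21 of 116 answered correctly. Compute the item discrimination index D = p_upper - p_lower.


p_upper = 108/116 = 0.931
p_lower = 21/116 = 0.181
D = 0.931 - 0.181 = 0.75

0.75


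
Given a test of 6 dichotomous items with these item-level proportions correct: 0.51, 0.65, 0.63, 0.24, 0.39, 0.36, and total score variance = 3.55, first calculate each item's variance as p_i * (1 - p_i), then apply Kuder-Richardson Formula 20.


For each item, compute p_i * q_i:
  Item 1: 0.51 * 0.49 = 0.2499
  Item 2: 0.65 * 0.35 = 0.2275
  Item 3: 0.63 * 0.37 = 0.2331
  Item 4: 0.24 * 0.76 = 0.1824
  Item 5: 0.39 * 0.61 = 0.2379
  Item 6: 0.36 * 0.64 = 0.2304
Sum(p_i * q_i) = 0.2499 + 0.2275 + 0.2331 + 0.1824 + 0.2379 + 0.2304 = 1.3612
KR-20 = (k/(k-1)) * (1 - Sum(p_i*q_i) / Var_total)
= (6/5) * (1 - 1.3612/3.55)
= 1.2 * 0.6166
KR-20 = 0.7399

0.7399


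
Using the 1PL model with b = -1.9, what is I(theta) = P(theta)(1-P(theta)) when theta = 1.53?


P = 1/(1+exp(-(1.53--1.9))) = 0.9686
I = P*(1-P) = 0.9686 * 0.0314
I = 0.0304

0.0304


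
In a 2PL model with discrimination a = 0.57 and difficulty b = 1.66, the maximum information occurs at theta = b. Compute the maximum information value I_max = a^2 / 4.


For 2PL, max info at theta = b = 1.66
I_max = a^2 / 4 = 0.57^2 / 4
= 0.3249 / 4
I_max = 0.0812

0.0812


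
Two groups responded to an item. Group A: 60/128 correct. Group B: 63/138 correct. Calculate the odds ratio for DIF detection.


Odds_A = 60/68 = 0.8824
Odds_B = 63/75 = 0.84
OR = Odds_A / Odds_B = 0.8824 / 0.84
Exactly, OR = (60 * 75) / (68 * 63) = 4500 / 4284
OR = 1.0504

1.0504


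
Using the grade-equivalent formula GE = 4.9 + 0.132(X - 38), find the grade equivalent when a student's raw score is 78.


raw - median = 78 - 38 = 40
slope * diff = 0.132 * 40 = 5.28
GE = 4.9 + 5.28
GE = 10.18

10.18


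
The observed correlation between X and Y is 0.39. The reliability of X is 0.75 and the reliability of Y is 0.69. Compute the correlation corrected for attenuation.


r_corrected = rxy / sqrt(rxx * ryy)
= 0.39 / sqrt(0.75 * 0.69)
= 0.39 / sqrt(0.5175)
= 0.39 / 0.719375
r_corrected = 0.5421

0.5421


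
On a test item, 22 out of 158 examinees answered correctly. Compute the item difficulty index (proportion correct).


Item difficulty p = number correct / total examinees
p = 22 / 158
p = 0.1392

0.1392


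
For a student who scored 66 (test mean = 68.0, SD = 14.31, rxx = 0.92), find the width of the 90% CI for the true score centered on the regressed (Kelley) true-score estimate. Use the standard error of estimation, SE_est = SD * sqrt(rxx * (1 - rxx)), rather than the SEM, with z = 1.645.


True score estimate = 0.92*66 + 0.08*68.0 = 66.16
SE_est = SD * sqrt(rxx * (1 - rxx)) = 14.31 * sqrt(0.92 * 0.08) = 14.31 * sqrt(0.0736) = 3.882206
CI = T_est +/- z * SE_est, so width = 2 * z * SE_est = 2 * 1.645 * 3.882206
Width = 12.7725

12.7725


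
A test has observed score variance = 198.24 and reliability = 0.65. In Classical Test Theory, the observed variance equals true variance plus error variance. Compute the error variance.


var_true = rxx * var_obs = 0.65 * 198.24 = 128.856
var_error = var_obs - var_true
var_error = 198.24 - 128.856
var_error = 69.384

69.384


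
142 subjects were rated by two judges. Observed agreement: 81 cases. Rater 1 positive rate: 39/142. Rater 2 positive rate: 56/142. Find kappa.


P_o = 81/142 = 0.570423
P_e = (39*56 + 103*86) / 20164 = 0.54761
kappa = (P_o - P_e) / (1 - P_e)
kappa = (0.570423 - 0.54761) / (1 - 0.54761)
kappa = 0.0504

0.0504


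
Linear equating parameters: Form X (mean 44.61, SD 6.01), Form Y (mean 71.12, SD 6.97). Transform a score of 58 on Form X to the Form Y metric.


slope = SD_Y / SD_X = 6.97 / 6.01 ~ 1.1597
intercept = mean_Y - slope * mean_X = 71.12 - (6.97 / 6.01) * 44.61 ~ 19.3843
Y = slope * X + intercept. To avoid rounding drift from the rounded slope/intercept, evaluate the equivalent form Y = mean_Y + SD_Y * (X - mean_X) / SD_X at full precision:
Y = 71.12 + 6.97 * (58 - 44.61) / 6.01
Y = 71.12 + 6.97 * 13.39 / 6.01
Y = 71.12 + 93.3283 / 6.01
Y = 71.12 + 15.5288
Y = 86.6488

86.6488


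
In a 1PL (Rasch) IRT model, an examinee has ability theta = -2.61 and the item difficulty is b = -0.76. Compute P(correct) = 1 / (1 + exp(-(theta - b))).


theta - b = -2.61 - -0.76 = -1.85
exp(-(theta - b)) = exp(1.85) = 6.3598
P = 1 / (1 + 6.3598)
P = 0.1359

0.1359


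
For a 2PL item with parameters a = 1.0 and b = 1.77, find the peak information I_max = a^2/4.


For 2PL, max info at theta = b = 1.77
I_max = a^2 / 4 = 1.0^2 / 4
= 1.0 / 4
I_max = 0.25

0.25


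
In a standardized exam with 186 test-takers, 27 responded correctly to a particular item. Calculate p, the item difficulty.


Item difficulty p = number correct / total examinees
p = 27 / 186
p = 0.1452

0.1452


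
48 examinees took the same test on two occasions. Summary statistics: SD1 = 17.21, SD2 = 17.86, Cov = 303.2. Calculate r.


r = cov(X,Y) / (SD_X * SD_Y)
r = 303.2 / (17.21 * 17.86)
r = 303.2 / 307.3706
r = 0.9864

0.9864


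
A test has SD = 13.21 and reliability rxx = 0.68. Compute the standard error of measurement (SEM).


SEM = SD * sqrt(1 - rxx)
SEM = 13.21 * sqrt(1 - 0.68)
SEM = 13.21 * sqrt(0.32) = 13.21 * 0.565685
SEM = 7.4727

7.4727


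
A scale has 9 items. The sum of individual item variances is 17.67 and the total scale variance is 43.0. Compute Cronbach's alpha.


alpha = (k/(k-1)) * (1 - sum(si^2)/s_total^2)
= (9/8) * (1 - 17.67/43.0)
alpha = 0.6627

0.6627


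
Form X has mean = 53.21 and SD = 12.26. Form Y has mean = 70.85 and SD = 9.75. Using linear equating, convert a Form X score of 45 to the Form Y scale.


slope = SD_Y / SD_X = 9.75 / 12.26 ~ 0.7953
intercept = mean_Y - slope * mean_X = 70.85 - (9.75 / 12.26) * 53.21 ~ 28.5337
Y = slope * X + intercept. To avoid rounding drift from the rounded slope/intercept, evaluate the equivalent form Y = mean_Y + SD_Y * (X - mean_X) / SD_X at full precision:
Y = 70.85 + 9.75 * (45 - 53.21) / 12.26
Y = 70.85 - 9.75 * 8.21 / 12.26
Y = 70.85 - 80.0475 / 12.26
Y = 70.85 - 6.5292
Y = 64.3208

64.3208


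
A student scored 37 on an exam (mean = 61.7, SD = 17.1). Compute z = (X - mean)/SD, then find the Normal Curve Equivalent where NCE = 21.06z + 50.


z = (X - mean) / SD = (37 - 61.7) / 17.1
z = -24.7 / 17.1
z = -1.4444
NCE = NCE = 21.06z + 50
Carry z at full precision (z = -24.7 / 17.1) into the conversion:
NCE = 21.06 * (-24.7 / 17.1) + 50 = -520.182 / 17.1 + 50
NCE = -30.42 + 50
NCE = 19.58

19.58


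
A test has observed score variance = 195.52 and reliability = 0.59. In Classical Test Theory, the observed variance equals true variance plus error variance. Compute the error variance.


var_true = rxx * var_obs = 0.59 * 195.52 = 115.3568
var_error = var_obs - var_true
var_error = 195.52 - 115.3568
var_error = 80.1632

80.1632


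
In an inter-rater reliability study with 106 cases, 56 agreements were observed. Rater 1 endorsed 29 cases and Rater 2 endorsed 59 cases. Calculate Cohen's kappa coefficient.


P_o = 56/106 = 0.528302
P_e = (29*59 + 77*47) / 11236 = 0.474368
kappa = (P_o - P_e) / (1 - P_e)
kappa = (0.528302 - 0.474368) / (1 - 0.474368)
kappa = 0.1026

0.1026


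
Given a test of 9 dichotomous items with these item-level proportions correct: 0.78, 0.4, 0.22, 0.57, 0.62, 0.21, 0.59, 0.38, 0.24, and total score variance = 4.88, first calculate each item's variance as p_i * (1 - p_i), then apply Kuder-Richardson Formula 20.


For each item, compute p_i * q_i:
  Item 1: 0.78 * 0.22 = 0.1716
  Item 2: 0.4 * 0.6 = 0.24
  Item 3: 0.22 * 0.78 = 0.1716
  Item 4: 0.57 * 0.43 = 0.2451
  Item 5: 0.62 * 0.38 = 0.2356
  Item 6: 0.21 * 0.79 = 0.1659
  Item 7: 0.59 * 0.41 = 0.2419
  Item 8: 0.38 * 0.62 = 0.2356
  Item 9: 0.24 * 0.76 = 0.1824
Sum(p_i * q_i) = 0.1716 + 0.24 + 0.1716 + 0.2451 + 0.2356 + 0.1659 + 0.2419 + 0.2356 + 0.1824 = 1.8897
KR-20 = (k/(k-1)) * (1 - Sum(p_i*q_i) / Var_total)
= (9/8) * (1 - 1.8897/4.88)
= 1.125 * 0.6128
KR-20 = 0.6894

0.6894


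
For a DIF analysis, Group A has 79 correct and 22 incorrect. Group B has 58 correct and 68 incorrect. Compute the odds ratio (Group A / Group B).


Odds_A = 79/22 = 3.5909
Odds_B = 58/68 = 0.8529
OR = Odds_A / Odds_B = 3.5909 / 0.8529
Exactly, OR = (79 * 68) / (22 * 58) = 5372 / 1276
OR = 4.21

4.21


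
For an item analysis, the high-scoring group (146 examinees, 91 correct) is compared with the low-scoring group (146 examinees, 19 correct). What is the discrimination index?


p_upper = 91/146 = 0.6233
p_lower = 19/146 = 0.1301
D = 0.6233 - 0.1301 = 0.4932

0.4932


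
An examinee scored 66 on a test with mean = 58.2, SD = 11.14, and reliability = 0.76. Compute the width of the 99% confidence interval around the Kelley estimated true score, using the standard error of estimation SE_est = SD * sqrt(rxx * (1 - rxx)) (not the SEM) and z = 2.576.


True score estimate = 0.76*66 + 0.24*58.2 = 64.128
SE_est = SD * sqrt(rxx * (1 - rxx)) = 11.14 * sqrt(0.76 * 0.24) = 11.14 * sqrt(0.1824) = 4.757706
CI = T_est +/- z * SE_est, so width = 2 * z * SE_est = 2 * 2.576 * 4.757706
Width = 24.5117

24.5117
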